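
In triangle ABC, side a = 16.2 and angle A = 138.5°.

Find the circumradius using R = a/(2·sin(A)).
R = a/(2·sin(A)) = 16.2/(2·sin(138.5°))
sin(138.5°) ≈ 0.66262
R ≈ 16.2/(2·0.66262) = 16.2/1.32524 ≈ 12.2242

R = 12.22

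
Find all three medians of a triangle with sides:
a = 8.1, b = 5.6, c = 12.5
Median formula: m_a = ½√(2b² + 2c² − a²) (and cyclically). a² = 65.61, b² = 31.36, c² = 156.25.
m_a = ½√(2·31.36 + 2·156.25 − 65.61) = ½√309.61 ≈ ½·17.5957 ≈ 8.79787
m_b = ½√(2·65.61 + 2·156.25 − 31.36) = ½√412.36 ≈ ½·20.3066 ≈ 10.1533
m_c = ½√(2·65.61 + 2·31.36 − 156.25) = ½√37.69 ≈ ½·6.13922 ≈ 3.06961

m_a = 8.798, m_b = 10.15, m_c = 3.07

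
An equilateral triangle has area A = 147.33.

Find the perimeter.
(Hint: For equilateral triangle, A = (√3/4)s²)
A = (√3/4)s²  ⇒  s² = 4A/√3 = 4·147.33/√3 = 589.32/1.73205 ≈ 340.244
s ≈ √340.244 ≈ 18.4457
Perimeter = 3s ≈ 3·18.4457 ≈ 55.3371

Perimeter = 55.34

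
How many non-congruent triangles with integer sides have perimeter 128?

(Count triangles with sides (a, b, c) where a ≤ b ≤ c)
Let a ≤ b ≤ c with a + b + c = 128. The only binding inequality is a + b > c, i.e. 128 − c > c, so c < 128/2; and c ≥ 128/3 since c is the largest side.
So 43 ≤ c ≤ 63. For each c, b runs from ⌈(128 − c)/2⌉ up to c (then a = 128 − b − c satisfies 1 ≤ a ≤ b automatically), giving c − ⌈(128 − c)/2⌉ + 1 choices.
Summing over c: 1 + 3 + 4 + 6 + … + 30 + 31  (21 terms, c = 43, …, 63) = 341
Check (closed form: nearest integer to p²/48 for even p, (p+3)²/48 for odd p): 128²/48 = 16384/48 ≈ 341.33 → 341

341 triangles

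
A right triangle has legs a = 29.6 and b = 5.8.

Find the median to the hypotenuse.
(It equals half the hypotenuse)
Hypotenuse c = √(a² + b²) = √(876.16 + 33.64) = √909.8 ≈ 30.1629
Median to hypotenuse = c/2 ≈ 30.1629/2 ≈ 15.0814

Median = 15.08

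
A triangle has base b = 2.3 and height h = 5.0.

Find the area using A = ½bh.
A = ½·b·h = ½·2.3·5.0 = ½·11.5 = 5.75

Area = 5.75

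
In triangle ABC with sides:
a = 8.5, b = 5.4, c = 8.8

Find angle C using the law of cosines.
c² = a² + b² − 2ab·cos(C)  ⇒  cos(C) = (a² + b² − c²)/(2ab)
cos(C) = (8.5² + 5.4² − 8.8²)/(2·8.5·5.4) = (72.25 + 29.16 − 77.44)/91.8 = 23.97/91.8 ≈ 0.261111
C = arccos(0.261111) ≈ 74.864°

C = 74.86°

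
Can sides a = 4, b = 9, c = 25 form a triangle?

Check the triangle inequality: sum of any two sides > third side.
a + b vs c: 4 + 9 = 13 ≤ 25  ✗
a + c vs b: 4 + 25 = 29 > 9  ✓
b + c vs a: 9 + 25 = 34 > 4  ✓

No: 4 + 9 = 13 is not > 25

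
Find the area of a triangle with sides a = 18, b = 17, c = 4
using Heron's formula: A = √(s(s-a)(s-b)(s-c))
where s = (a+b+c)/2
s = (18 + 17 + 4)/2 = 39/2 = 19.5
s − a = 1.5, s − b = 2.5, s − c = 15.5
s(s−a)(s−b)(s−c) = 19.5·1.5·2.5·15.5 = 1133.4375
Area = √1133.4375 ≈ 33.6666

s = 19.5, Area = 33.67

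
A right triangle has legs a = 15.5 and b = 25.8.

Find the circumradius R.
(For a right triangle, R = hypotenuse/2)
Hypotenuse c = √(a² + b²) = √(240.25 + 665.64) = √905.89 ≈ 30.098
R = c/2 ≈ 30.098/2 ≈ 15.049

R = 15.05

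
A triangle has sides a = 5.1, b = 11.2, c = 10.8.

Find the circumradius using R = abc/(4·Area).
First find the area with Heron's formula.
s = (5.1 + 11.2 + 10.8)/2 = 13.55
Area = √(s(s−a)(s−b)(s−c)) = √(13.55·8.45·2.35·2.75) ≈ √739.94 ≈ 27.2018
abc = 5.1·11.2·10.8 = 616.896
R = abc/(4·Area) ≈ 616.896/(4·27.2018) = 616.896/108.807 ≈ 5.66962

R = 5.67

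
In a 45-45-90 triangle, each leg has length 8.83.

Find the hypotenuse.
In a 45-45-90 triangle the sides are in ratio 1 : 1 : √2, so hypotenuse = leg·√2.
Hypotenuse = 8.83·√2 ≈ 8.83·1.41421 ≈ 12.4875

Hypotenuse = 8.83√2 = 12.49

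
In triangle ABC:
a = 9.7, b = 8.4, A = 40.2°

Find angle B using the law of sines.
a/sin(A) = b/sin(B)  ⇒  sin(B) = b·sin(A)/a = 8.4·sin(40.2°)/9.7
sin(40.2°) ≈ 0.645458
sin(B) ≈ 8.4·0.645458/9.7 ≈ 5.42184/9.7 ≈ 0.558953
B = arcsin(0.558953) ≈ 33.9834°
(Since b ≤ a we need B ≤ A, so the obtuse alternative 180° − 33.9834° ≈ 146.017° is rejected.)

B = 33.98°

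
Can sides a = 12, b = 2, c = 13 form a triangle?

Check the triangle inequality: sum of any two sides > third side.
a + b vs c: 12 + 2 = 14 > 13  ✓
a + c vs b: 12 + 13 = 25 > 2  ✓
b + c vs a: 2 + 13 = 15 > 12  ✓

Yes, triangle inequality satisfied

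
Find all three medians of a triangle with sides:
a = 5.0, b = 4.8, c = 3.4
Median formula: m_a = ½√(2b² + 2c² − a²) (and cyclically). a² = 25, b² = 23.04, c² = 11.56.
m_a = ½√(2·23.04 + 2·11.56 − 25) = ½√44.2 ≈ ½·6.64831 ≈ 3.32415
m_b = ½√(2·25 + 2·11.56 − 23.04) = ½√50.08 ≈ ½·7.07672 ≈ 3.53836
m_c = ½√(2·25 + 2·23.04 − 11.56) = ½√84.52 ≈ ½·9.19348 ≈ 4.59674

m_a = 3.324, m_b = 3.538, m_c = 4.597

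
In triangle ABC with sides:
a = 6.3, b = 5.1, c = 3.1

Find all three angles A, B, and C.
Law of cosines for each angle (a² = 39.69, b² = 26.01, c² = 9.61):
cos(A) = (b² + c² − a²)/(2bc) = (26.01 + 9.61 − 39.69)/(2·5.1·3.1) = -4.07/31.62 ≈ -0.128716  ⇒  A ≈ 97.3954°
cos(B) = (a² + c² − b²)/(2ac) = (39.69 + 9.61 − 26.01)/(2·6.3·3.1) = 23.29/39.06 ≈ 0.596262  ⇒  B ≈ 53.3973°
cos(C) = (a² + b² − c²)/(2ab) = (39.69 + 26.01 − 9.61)/(2·6.3·5.1) = 56.09/64.26 ≈ 0.87286  ⇒  C ≈ 29.2073°
Check: A + B + C ≈ 180°

A = 97.4°, B = 53.4°, C = 29.21°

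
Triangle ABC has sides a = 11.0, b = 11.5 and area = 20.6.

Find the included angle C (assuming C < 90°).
Area = ½·a·b·sin(C)  ⇒  sin(C) = 2·Area/(a·b) = 2·20.6/(11.0·11.5) = 41.2/126.5 ≈ 0.325692
C = arcsin(0.325692) ≈ 19.0075° (taking the acute solution since C < 90°)

C = 19.01°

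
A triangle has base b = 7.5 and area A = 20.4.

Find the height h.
A = ½·b·h  ⇒  h = 2A/b = 2·20.4/7.5 = 40.8/7.5 ≈ 5.44

h = 5.44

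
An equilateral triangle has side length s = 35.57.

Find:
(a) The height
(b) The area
(a) The height splits the triangle into two 30-60-90 halves: h = s·√3/2 = 35.57·1.73205/2 ≈ 61.609/2 ≈ 30.8045
(b) Area = (√3/4)·s² = (√3/4)·35.57² = (√3/4)·1265.2249 ≈ 0.433013·1265.2249 ≈ 547.858

Height = 30.8, Area = 547.9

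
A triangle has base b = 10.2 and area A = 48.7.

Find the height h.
A = ½·b·h  ⇒  h = 2A/b = 2·48.7/10.2 = 97.4/10.2 ≈ 9.54902

h = 9.549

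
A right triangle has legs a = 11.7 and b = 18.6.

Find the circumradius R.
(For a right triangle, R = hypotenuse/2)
Hypotenuse c = √(a² + b²) = √(136.89 + 345.96) = √482.85 ≈ 21.9738
R = c/2 ≈ 21.9738/2 ≈ 10.9869

R = 10.99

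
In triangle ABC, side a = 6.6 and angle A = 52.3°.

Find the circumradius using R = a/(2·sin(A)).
R = a/(2·sin(A)) = 6.6/(2·sin(52.3°))
sin(52.3°) ≈ 0.791224
R ≈ 6.6/(2·0.791224) = 6.6/1.58245 ≈ 4.17076

R = 4.171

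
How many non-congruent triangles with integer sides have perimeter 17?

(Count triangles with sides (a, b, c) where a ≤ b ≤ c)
Let a ≤ b ≤ c with a + b + c = 17. The only binding inequality is a + b > c, i.e. 17 − c > c, so c < 17/2; and c ≥ 17/3 since c is the largest side.
So 6 ≤ c ≤ 8. For each c, b runs from ⌈(17 − c)/2⌉ up to c (then a = 17 − b − c satisfies 1 ≤ a ≤ b automatically), giving c − ⌈(17 − c)/2⌉ + 1 choices.
Summing over c: 1 + 3 + 4 = 8
Check (closed form: nearest integer to p²/48 for even p, (p+3)²/48 for odd p): (17+3)²/48 = 20²/48 = 400/48 ≈ 8.33 → 8

8 triangles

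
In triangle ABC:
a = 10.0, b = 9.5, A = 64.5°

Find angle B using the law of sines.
a/sin(A) = b/sin(B)  ⇒  sin(B) = b·sin(A)/a = 9.5·sin(64.5°)/10.0
sin(64.5°) ≈ 0.902585
sin(B) ≈ 9.5·0.902585/10.0 ≈ 8.57456/10.0 ≈ 0.857456
B = arcsin(0.857456) ≈ 59.0321°
(Since b ≤ a we need B ≤ A, so the obtuse alternative 180° − 59.0321° ≈ 120.968° is rejected.)

B = 59.03°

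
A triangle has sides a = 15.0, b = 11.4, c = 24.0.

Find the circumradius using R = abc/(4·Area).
First find the area with Heron's formula.
s = (15.0 + 11.4 + 24.0)/2 = 25.2
Area = √(s(s−a)(s−b)(s−c)) = √(25.2·10.2·13.8·1.2) ≈ √4256.58 ≈ 65.2425
abc = 15.0·11.4·24.0 = 4104
R = abc/(4·Area) ≈ 4104/(4·65.2425) = 4104/260.97 ≈ 15.7259

R = 15.73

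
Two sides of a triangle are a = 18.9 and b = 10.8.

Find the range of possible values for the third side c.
Triangle inequality: |a − b| < c < a + b
|a − b| = |18.9 − 10.8| = 8.1
a + b = 18.9 + 10.8 = 29.7

8.1 < c < 29.7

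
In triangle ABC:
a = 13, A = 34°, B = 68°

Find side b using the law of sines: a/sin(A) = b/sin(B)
a/sin(A) = b/sin(B)  ⇒  b = a·sin(B)/sin(A) = 13·sin(68°)/sin(34°)
sin(68°) ≈ 0.927184, sin(34°) ≈ 0.559193
b ≈ 13·0.927184/0.559193 ≈ 12.0534/0.559193 ≈ 21.555

b = 21.55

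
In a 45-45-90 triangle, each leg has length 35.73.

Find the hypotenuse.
In a 45-45-90 triangle the sides are in ratio 1 : 1 : √2, so hypotenuse = leg·√2.
Hypotenuse = 35.73·√2 ≈ 35.73·1.41421 ≈ 50.5299

Hypotenuse = 35.73√2 = 50.53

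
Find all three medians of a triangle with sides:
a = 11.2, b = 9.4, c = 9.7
Median formula: m_a = ½√(2b² + 2c² − a²) (and cyclically). a² = 125.44, b² = 88.36, c² = 94.09.
m_a = ½√(2·88.36 + 2·94.09 − 125.44) = ½√239.46 ≈ ½·15.4745 ≈ 7.73725
m_b = ½√(2·125.44 + 2·94.09 − 88.36) = ½√350.7 ≈ ½·18.727 ≈ 9.36349
m_c = ½√(2·125.44 + 2·88.36 − 94.09) = ½√333.51 ≈ ½·18.2623 ≈ 9.13113

m_a = 7.737, m_b = 9.363, m_c = 9.131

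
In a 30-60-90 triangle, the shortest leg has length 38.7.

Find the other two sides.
In a 30-60-90 triangle the sides are in ratio 1 : √3 : 2 (short leg : long leg : hypotenuse).
Long leg = 38.7·√3 ≈ 38.7·1.73205 ≈ 67.0304
Hypotenuse = 2·38.7 = 77.4

Long leg = 38.7√3 = 67.03, Hypotenuse = 77.4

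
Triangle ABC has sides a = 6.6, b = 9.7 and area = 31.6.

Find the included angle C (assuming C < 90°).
Area = ½·a·b·sin(C)  ⇒  sin(C) = 2·Area/(a·b) = 2·31.6/(6.6·9.7) = 63.2/64.02 ≈ 0.987192
C = arcsin(0.987192) ≈ 80.8198° (taking the acute solution since C < 90°)

C = 80.82°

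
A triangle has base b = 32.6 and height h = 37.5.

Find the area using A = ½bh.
A = ½·b·h = ½·32.6·37.5 = ½·1222.5 = 611.25

Area = 611.25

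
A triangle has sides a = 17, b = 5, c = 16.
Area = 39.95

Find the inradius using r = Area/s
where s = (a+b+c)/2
s = (17 + 5 + 16)/2 = 38/2 = 19
r = Area/s = 39.95/19 ≈ 2.10263

r = 2.103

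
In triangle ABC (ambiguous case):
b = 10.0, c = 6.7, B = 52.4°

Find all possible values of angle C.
b/sin(B) = c/sin(C)  ⇒  sin(C) = c·sin(B)/b = 6.7·sin(52.4°)/10.0
sin(52.4°) ≈ 0.79229
sin(C) ≈ 6.7·0.79229/10.0 ≈ 5.30834/10.0 ≈ 0.530834
Candidate 1: C₁ = arcsin(0.530834) ≈ 32.0618°  →  A = 180° − 52.4° − 32.0618° ≈ 95.5382° > 0, valid
Candidate 2: C₂ = 180° − C₁ ≈ 147.938°  →  A = 180° − 52.4° − 147.938° ≈ -20.3382° ≤ 0, not a valid triangle

C = 32.06° (one solution)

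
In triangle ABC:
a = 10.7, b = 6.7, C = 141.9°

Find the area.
Two sides and the included angle (SAS): A = ½·a·b·sin(C) = ½·10.7·6.7·sin(141.9°)
sin(141.9°) ≈ 0.617036
A ≈ ½·71.69·0.617036 = 35.845·0.617036 ≈ 22.1177

Area = 22.12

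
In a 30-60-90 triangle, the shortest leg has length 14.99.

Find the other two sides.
In a 30-60-90 triangle the sides are in ratio 1 : √3 : 2 (short leg : long leg : hypotenuse).
Long leg = 14.99·√3 ≈ 14.99·1.73205 ≈ 25.9634
Hypotenuse = 2·14.99 = 29.98

Long leg = 14.99√3 = 25.96, Hypotenuse = 29.98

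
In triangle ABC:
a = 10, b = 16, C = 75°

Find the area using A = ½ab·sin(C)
A = ½·a·b·sin(C) = ½·10·16·sin(75°)
sin(75°) ≈ 0.965926
A ≈ ½·160·0.965926 = 80·0.965926 ≈ 77.2741

Area = 77.27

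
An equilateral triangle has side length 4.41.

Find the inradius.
r = Area/s with s the semi-perimeter.
Area = (√3/4)·4.41² = (√3/4)·19.4481 ≈ 0.433013·19.4481 ≈ 8.42127
s = 3·4.41/2 = 6.615
r ≈ 8.42127/6.615 ≈ 1.27306
(Equivalently r = side/(2√3) = 4.41/3.4641 ≈ 1.27306.)

r = 1.273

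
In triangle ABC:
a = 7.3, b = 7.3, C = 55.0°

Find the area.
Two sides and the included angle (SAS): A = ½·a·b·sin(C) = ½·7.3·7.3·sin(55.0°)
sin(55.0°) ≈ 0.819152
A ≈ ½·53.29·0.819152 = 26.645·0.819152 ≈ 21.8263

Area = 21.83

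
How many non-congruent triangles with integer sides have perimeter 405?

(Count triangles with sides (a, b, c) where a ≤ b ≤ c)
Let a ≤ b ≤ c with a + b + c = 405. The only binding inequality is a + b > c, i.e. 405 − c > c, so c < 405/2; and c ≥ 405/3 since c is the largest side.
So 135 ≤ c ≤ 202. For each c, b runs from ⌈(405 − c)/2⌉ up to c (then a = 405 − b − c satisfies 1 ≤ a ≤ b automatically), giving c − ⌈(405 − c)/2⌉ + 1 choices.
Summing over c: 1 + 2 + 4 + 5 + … + 100 + 101  (68 terms, c = 135, …, 202) = 3468
Check (closed form: nearest integer to p²/48 for even p, (p+3)²/48 for odd p): (405+3)²/48 = 408²/48 = 166464/48 ≈ 3468.00 → 3468

3468 triangles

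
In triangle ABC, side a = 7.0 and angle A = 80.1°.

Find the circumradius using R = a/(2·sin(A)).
R = a/(2·sin(A)) = 7.0/(2·sin(80.1°))
sin(80.1°) ≈ 0.985109
R ≈ 7.0/(2·0.985109) = 7.0/1.97022 ≈ 3.55291

R = 3.553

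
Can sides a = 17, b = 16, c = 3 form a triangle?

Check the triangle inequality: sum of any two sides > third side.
a + b vs c: 17 + 16 = 33 > 3  ✓
a + c vs b: 17 + 3 = 20 > 16  ✓
b + c vs a: 16 + 3 = 19 > 17  ✓

Yes, triangle inequality satisfied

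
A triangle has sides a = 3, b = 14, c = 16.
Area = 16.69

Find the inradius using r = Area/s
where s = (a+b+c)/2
s = (3 + 14 + 16)/2 = 33/2 = 16.5
r = Area/s = 16.69/16.5 ≈ 1.01152

r = 1.012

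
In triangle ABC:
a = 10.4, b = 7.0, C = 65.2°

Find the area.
Two sides and the included angle (SAS): A = ½·a·b·sin(C) = ½·10.4·7.0·sin(65.2°)
sin(65.2°) ≈ 0.907777
A ≈ ½·72.8·0.907777 = 36.4·0.907777 ≈ 33.0431

Area = 33.04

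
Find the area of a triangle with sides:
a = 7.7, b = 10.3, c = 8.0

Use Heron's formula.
s = (7.7 + 10.3 + 8.0)/2 = 26/2 = 13
s − a = 5.3, s − b = 2.7, s − c = 5
s(s−a)(s−b)(s−c) = 13·5.3·2.7·5 ≈ 930.15
Area = √930.15 ≈ 30.4984

Area = 30.5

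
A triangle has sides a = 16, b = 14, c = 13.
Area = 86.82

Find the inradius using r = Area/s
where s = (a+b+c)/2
s = (16 + 14 + 13)/2 = 43/2 = 21.5
r = Area/s = 86.82/21.5 ≈ 4.03814

r = 4.038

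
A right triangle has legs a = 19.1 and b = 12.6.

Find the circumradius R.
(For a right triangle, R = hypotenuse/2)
Hypotenuse c = √(a² + b²) = √(364.81 + 158.76) = √523.57 ≈ 22.8817
R = c/2 ≈ 22.8817/2 ≈ 11.4408

R = 11.44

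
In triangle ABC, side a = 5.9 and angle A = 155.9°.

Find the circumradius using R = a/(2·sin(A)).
R = a/(2·sin(A)) = 5.9/(2·sin(155.9°))
sin(155.9°) ≈ 0.40833
R ≈ 5.9/(2·0.40833) = 5.9/0.816661 ≈ 7.22454

R = 7.225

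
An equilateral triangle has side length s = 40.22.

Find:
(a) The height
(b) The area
(a) The height splits the triangle into two 30-60-90 halves: h = s·√3/2 = 40.22·1.73205/2 ≈ 69.6631/2 ≈ 34.8315
(b) Area = (√3/4)·s² = (√3/4)·40.22² = (√3/4)·1617.6484 ≈ 0.433013·1617.6484 ≈ 700.462

Height = 34.83, Area = 700.5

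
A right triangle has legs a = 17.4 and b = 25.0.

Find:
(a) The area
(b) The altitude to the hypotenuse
(a) The legs are perpendicular, so Area = ½·a·b = ½·17.4·25.0 = ½·435 = 217.5
(b) Hypotenuse c = √(a² + b²) = √(302.76 + 625) = √927.76 ≈ 30.4592
    Area = ½·c·h_c  ⇒  h_c = 2·Area/c = 435/30.4592 ≈ 14.2814

Area = 217.5, h_c = 14.28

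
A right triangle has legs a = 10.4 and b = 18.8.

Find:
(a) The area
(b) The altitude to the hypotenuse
(a) The legs are perpendicular, so Area = ½·a·b = ½·10.4·18.8 = ½·195.52 = 97.76
(b) Hypotenuse c = √(a² + b²) = √(108.16 + 353.44) = √461.6 ≈ 21.4849
    Area = ½·c·h_c  ⇒  h_c = 2·Area/c = 195.52/21.4849 ≈ 9.10035

Area = 97.76, h_c = 9.1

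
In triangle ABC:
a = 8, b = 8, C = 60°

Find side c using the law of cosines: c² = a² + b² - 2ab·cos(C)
c² = 8² + 8² − 2·8·8·cos(60°)
cos(60°) ≈ 0.5
c² ≈ 64 + 64 − 128·(0.5) ≈ 128 − 64 ≈ 64
c ≈ √64 ≈ 8

c = 8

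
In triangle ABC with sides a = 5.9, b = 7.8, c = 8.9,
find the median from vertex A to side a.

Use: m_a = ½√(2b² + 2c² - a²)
m_a = ½√(2·7.8² + 2·8.9² − 5.9²) = ½√(2·60.84 + 2·79.21 − 34.81) = ½√(121.68 + 158.42 − 34.81) = ½√245.29
√245.29 ≈ 15.6617, so m_a ≈ 7.83087

m_a = 7.831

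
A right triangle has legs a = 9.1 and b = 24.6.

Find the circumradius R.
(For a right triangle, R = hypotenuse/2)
Hypotenuse c = √(a² + b²) = √(82.81 + 605.16) = √687.97 ≈ 26.2292
R = c/2 ≈ 26.2292/2 ≈ 13.1146

R = 13.11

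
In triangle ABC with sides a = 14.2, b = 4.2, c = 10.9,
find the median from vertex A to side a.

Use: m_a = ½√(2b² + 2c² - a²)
m_a = ½√(2·4.2² + 2·10.9² − 14.2²) = ½√(2·17.64 + 2·118.81 − 201.64) = ½√(35.28 + 237.62 − 201.64) = ½√71.26
√71.26 ≈ 8.44156, so m_a ≈ 4.22078

m_a = 4.221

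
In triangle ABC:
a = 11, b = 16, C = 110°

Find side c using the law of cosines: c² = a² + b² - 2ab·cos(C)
c² = 11² + 16² − 2·11·16·cos(110°)
cos(110°) ≈ -0.34202
c² ≈ 121 + 256 − 352·(-0.34202) ≈ 377 + 120.391 ≈ 497.391
c ≈ √497.391 ≈ 22.3023

c = 22.3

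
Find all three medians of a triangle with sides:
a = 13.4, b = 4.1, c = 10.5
Median formula: m_a = ½√(2b² + 2c² − a²) (and cyclically). a² = 179.56, b² = 16.81, c² = 110.25.
m_a = ½√(2·16.81 + 2·110.25 − 179.56) = ½√74.56 ≈ ½·8.63481 ≈ 4.31741
m_b = ½√(2·179.56 + 2·110.25 − 16.81) = ½√562.81 ≈ ½·23.7236 ≈ 11.8618
m_c = ½√(2·179.56 + 2·16.81 − 110.25) = ½√282.49 ≈ ½·16.8074 ≈ 8.40372

m_a = 4.317, m_b = 11.86, m_c = 8.404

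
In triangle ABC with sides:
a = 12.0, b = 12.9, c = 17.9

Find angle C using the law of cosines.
c² = a² + b² − 2ab·cos(C)  ⇒  cos(C) = (a² + b² − c²)/(2ab)
cos(C) = (12.0² + 12.9² − 17.9²)/(2·12.0·12.9) = (144 + 166.41 − 320.41)/309.6 = -10/309.6 ≈ -0.0322997
C = arccos(-0.0322997) ≈ 91.851°

C = 91.85°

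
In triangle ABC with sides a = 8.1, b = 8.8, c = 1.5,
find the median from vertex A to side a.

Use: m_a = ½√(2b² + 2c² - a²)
m_a = ½√(2·8.8² + 2·1.5² − 8.1²) = ½√(2·77.44 + 2·2.25 − 65.61) = ½√(154.88 + 4.5 − 65.61) = ½√93.77
√93.77 ≈ 9.68349, so m_a ≈ 4.84175

m_a = 4.842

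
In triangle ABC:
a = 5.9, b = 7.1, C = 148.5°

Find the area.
Two sides and the included angle (SAS): A = ½·a·b·sin(C) = ½·5.9·7.1·sin(148.5°)
sin(148.5°) ≈ 0.522499
A ≈ ½·41.89·0.522499 = 20.945·0.522499 ≈ 10.9437

Area = 10.94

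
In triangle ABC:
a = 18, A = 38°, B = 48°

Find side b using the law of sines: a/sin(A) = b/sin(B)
a/sin(A) = b/sin(B)  ⇒  b = a·sin(B)/sin(A) = 18·sin(48°)/sin(38°)
sin(48°) ≈ 0.743145, sin(38°) ≈ 0.615661
b ≈ 18·0.743145/0.615661 ≈ 13.3766/0.615661 ≈ 21.7272

b = 21.73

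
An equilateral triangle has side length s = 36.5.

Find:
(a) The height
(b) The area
(a) The height splits the triangle into two 30-60-90 halves: h = s·√3/2 = 36.5·1.73205/2 ≈ 63.2199/2 ≈ 31.6099
(b) Area = (√3/4)·s² = (√3/4)·36.5² = (√3/4)·1332.25 ≈ 0.433013·1332.25 ≈ 576.881

Height = 31.61, Area = 576.9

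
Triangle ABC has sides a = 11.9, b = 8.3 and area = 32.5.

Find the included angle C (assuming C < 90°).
Area = ½·a·b·sin(C)  ⇒  sin(C) = 2·Area/(a·b) = 2·32.5/(11.9·8.3) = 65/98.77 ≈ 0.658095
C = arcsin(0.658095) ≈ 41.1547° (taking the acute solution since C < 90°)

C = 41.15°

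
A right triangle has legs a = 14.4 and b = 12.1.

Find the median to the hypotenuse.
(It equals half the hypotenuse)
Hypotenuse c = √(a² + b²) = √(207.36 + 146.41) = √353.77 ≈ 18.8088
Median to hypotenuse = c/2 ≈ 18.8088/2 ≈ 9.40439

Median = 9.404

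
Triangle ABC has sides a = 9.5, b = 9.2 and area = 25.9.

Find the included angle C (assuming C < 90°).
Area = ½·a·b·sin(C)  ⇒  sin(C) = 2·Area/(a·b) = 2·25.9/(9.5·9.2) = 51.8/87.4 ≈ 0.592677
C = arcsin(0.592677) ≈ 36.3472° (taking the acute solution since C < 90°)

C = 36.35°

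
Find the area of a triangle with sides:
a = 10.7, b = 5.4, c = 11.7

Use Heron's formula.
s = (10.7 + 5.4 + 11.7)/2 = 27.8/2 = 13.9
s − a = 3.2, s − b = 8.5, s − c = 2.2
s(s−a)(s−b)(s−c) = 13.9·3.2·8.5·2.2 ≈ 831.776
Area = √831.776 ≈ 28.8405

Area = 28.84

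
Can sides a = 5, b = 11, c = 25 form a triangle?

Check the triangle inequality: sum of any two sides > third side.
a + b vs c: 5 + 11 = 16 ≤ 25  ✗
a + c vs b: 5 + 25 = 30 > 11  ✓
b + c vs a: 11 + 25 = 36 > 5  ✓

No: 5 + 11 = 16 is not > 25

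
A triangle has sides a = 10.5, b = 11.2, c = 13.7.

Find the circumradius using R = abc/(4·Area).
First find the area with Heron's formula.
s = (10.5 + 11.2 + 13.7)/2 = 17.7
Area = √(s(s−a)(s−b)(s−c)) = √(17.7·7.2·6.5·4) ≈ √3313.44 ≈ 57.5625
abc = 10.5·11.2·13.7 = 1611.12
R = abc/(4·Area) ≈ 1611.12/(4·57.5625) = 1611.12/230.25 ≈ 6.99727

R = 6.997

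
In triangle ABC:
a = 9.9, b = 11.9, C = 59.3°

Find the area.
Two sides and the included angle (SAS): A = ½·a·b·sin(C) = ½·9.9·11.9·sin(59.3°)
sin(59.3°) ≈ 0.859852
A ≈ ½·117.81·0.859852 = 58.905·0.859852 ≈ 50.6496

Area = 50.65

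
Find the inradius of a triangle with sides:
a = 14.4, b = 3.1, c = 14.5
r = Area/s where s is the semi-perimeter.
s = (14.4 + 3.1 + 14.5)/2 = 32/2 = 16
Area = √(s(s−a)(s−b)(s−c)) = √(16·1.6·12.9·1.5) ≈ √495.36 ≈ 22.2567
r ≈ 22.2567/16 ≈ 1.39104

r = 1.391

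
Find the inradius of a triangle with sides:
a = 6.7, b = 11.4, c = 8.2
r = Area/s where s is the semi-perimeter.
s = (6.7 + 11.4 + 8.2)/2 = 26.3/2 = 13.15
Area = √(s(s−a)(s−b)(s−c)) = √(13.15·6.45·1.75·4.95) ≈ √734.732 ≈ 27.1059
r ≈ 27.1059/13.15 ≈ 2.06129

r = 2.061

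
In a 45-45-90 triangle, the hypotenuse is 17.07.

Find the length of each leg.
In a 45-45-90 triangle hypotenuse = leg·√2, so leg = hypotenuse/√2.
Leg = 17.07/√2 ≈ 17.07/1.41421 ≈ 12.0703

Each leg = 12.07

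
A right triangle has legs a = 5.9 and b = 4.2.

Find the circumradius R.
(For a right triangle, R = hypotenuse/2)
Hypotenuse c = √(a² + b²) = √(34.81 + 17.64) = √52.45 ≈ 7.24224
R = c/2 ≈ 7.24224/2 ≈ 3.62112

R = 3.621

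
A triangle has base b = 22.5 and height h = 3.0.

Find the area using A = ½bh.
A = ½·b·h = ½·22.5·3.0 = ½·67.5 = 33.75

Area = 33.75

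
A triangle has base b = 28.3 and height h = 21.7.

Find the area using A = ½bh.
A = ½·b·h = ½·28.3·21.7 = ½·614.11 = 307.055

Area = 307.055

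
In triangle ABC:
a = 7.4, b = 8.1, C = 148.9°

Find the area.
Two sides and the included angle (SAS): A = ½·a·b·sin(C) = ½·7.4·8.1·sin(148.9°)
sin(148.9°) ≈ 0.516533
A ≈ ½·59.94·0.516533 = 29.97·0.516533 ≈ 15.4805

Area = 15.48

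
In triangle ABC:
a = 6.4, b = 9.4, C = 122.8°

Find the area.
Two sides and the included angle (SAS): A = ½·a·b·sin(C) = ½·6.4·9.4·sin(122.8°)
sin(122.8°) ≈ 0.840567
A ≈ ½·60.16·0.840567 = 30.08·0.840567 ≈ 25.2842

Area = 25.28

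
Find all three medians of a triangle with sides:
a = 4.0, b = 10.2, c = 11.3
Median formula: m_a = ½√(2b² + 2c² − a²) (and cyclically). a² = 16, b² = 104.04, c² = 127.69.
m_a = ½√(2·104.04 + 2·127.69 − 16) = ½√447.46 ≈ ½·21.1533 ≈ 10.5766
m_b = ½√(2·16 + 2·127.69 − 104.04) = ½√183.34 ≈ ½·13.5403 ≈ 6.77016
m_c = ½√(2·16 + 2·104.04 − 127.69) = ½√112.39 ≈ ½·10.6014 ≈ 5.30071

m_a = 10.58, m_b = 6.77, m_c = 5.301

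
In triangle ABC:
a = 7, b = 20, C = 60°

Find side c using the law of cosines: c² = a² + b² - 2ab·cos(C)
c² = 7² + 20² − 2·7·20·cos(60°)
cos(60°) ≈ 0.5
c² ≈ 49 + 400 − 280·(0.5) ≈ 449 − 140 ≈ 309
c ≈ √309 ≈ 17.5784

c = 17.58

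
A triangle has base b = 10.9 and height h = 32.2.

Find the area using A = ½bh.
A = ½·b·h = ½·10.9·32.2 = ½·350.98 = 175.49

Area = 175.49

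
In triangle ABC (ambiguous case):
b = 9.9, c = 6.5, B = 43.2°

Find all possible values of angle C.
b/sin(B) = c/sin(C)  ⇒  sin(C) = c·sin(B)/b = 6.5·sin(43.2°)/9.9
sin(43.2°) ≈ 0.684547
sin(C) ≈ 6.5·0.684547/9.9 ≈ 4.44956/9.9 ≈ 0.44945
Candidate 1: C₁ = arcsin(0.44945) ≈ 26.7084°  →  A = 180° − 43.2° − 26.7084° ≈ 110.092° > 0, valid
Candidate 2: C₂ = 180° − C₁ ≈ 153.292°  →  A = 180° − 43.2° − 153.292° ≈ -16.4916° ≤ 0, not a valid triangle

C = 26.71° (one solution)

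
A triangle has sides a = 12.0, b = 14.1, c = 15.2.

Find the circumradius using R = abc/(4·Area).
First find the area with Heron's formula.
s = (12.0 + 14.1 + 15.2)/2 = 20.65
Area = √(s(s−a)(s−b)(s−c)) = √(20.65·8.65·6.55·5.45) ≈ √6376.38 ≈ 79.8522
abc = 12.0·14.1·15.2 = 2571.84
R = abc/(4·Area) ≈ 2571.84/(4·79.8522) = 2571.84/319.409 ≈ 8.05187

R = 8.052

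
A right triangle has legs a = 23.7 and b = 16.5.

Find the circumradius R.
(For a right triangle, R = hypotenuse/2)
Hypotenuse c = √(a² + b²) = √(561.69 + 272.25) = √833.94 ≈ 28.878
R = c/2 ≈ 28.878/2 ≈ 14.439

R = 14.44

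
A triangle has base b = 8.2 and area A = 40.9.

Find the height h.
A = ½·b·h  ⇒  h = 2A/b = 2·40.9/8.2 = 81.8/8.2 ≈ 9.97561

h = 9.976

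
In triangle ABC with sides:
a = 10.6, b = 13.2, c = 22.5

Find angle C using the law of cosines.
c² = a² + b² − 2ab·cos(C)  ⇒  cos(C) = (a² + b² − c²)/(2ab)
cos(C) = (10.6² + 13.2² − 22.5²)/(2·10.6·13.2) = (112.36 + 174.24 − 506.25)/279.84 = -219.65/279.84 ≈ -0.784913
C = arccos(-0.784913) ≈ 141.713°

C = 141.7°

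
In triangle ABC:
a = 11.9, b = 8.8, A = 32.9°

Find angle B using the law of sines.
a/sin(A) = b/sin(B)  ⇒  sin(B) = b·sin(A)/a = 8.8·sin(32.9°)/11.9
sin(32.9°) ≈ 0.543174
sin(B) ≈ 8.8·0.543174/11.9 ≈ 4.77994/11.9 ≈ 0.401675
B = arcsin(0.401675) ≈ 23.6829°
(Since b ≤ a we need B ≤ A, so the obtuse alternative 180° − 23.6829° ≈ 156.317° is rejected.)

B = 23.68°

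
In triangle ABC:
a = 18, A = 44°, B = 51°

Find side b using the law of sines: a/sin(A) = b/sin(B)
a/sin(A) = b/sin(B)  ⇒  b = a·sin(B)/sin(A) = 18·sin(51°)/sin(44°)
sin(51°) ≈ 0.777146, sin(44°) ≈ 0.694658
b ≈ 18·0.777146/0.694658 ≈ 13.9886/0.694658 ≈ 20.1374

b = 20.14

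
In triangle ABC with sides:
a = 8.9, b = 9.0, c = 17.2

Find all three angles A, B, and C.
Law of cosines for each angle (a² = 79.21, b² = 81, c² = 295.84):
cos(A) = (b² + c² − a²)/(2bc) = (81 + 295.84 − 79.21)/(2·9.0·17.2) = 297.63/309.6 ≈ 0.961337  ⇒  A ≈ 15.9843°
cos(B) = (a² + c² − b²)/(2ac) = (79.21 + 295.84 − 81)/(2·8.9·17.2) = 294.05/306.16 ≈ 0.960446  ⇒  B ≈ 16.1688°
cos(C) = (a² + b² − c²)/(2ab) = (79.21 + 81 − 295.84)/(2·8.9·9.0) = -135.63/160.2 ≈ -0.846629  ⇒  C ≈ 147.847°
Check: A + B + C ≈ 180°

A = 15.98°, B = 16.17°, C = 147.8°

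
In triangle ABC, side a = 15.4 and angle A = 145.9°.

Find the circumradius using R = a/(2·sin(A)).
R = a/(2·sin(A)) = 15.4/(2·sin(145.9°))
sin(145.9°) ≈ 0.560639
R ≈ 15.4/(2·0.560639) = 15.4/1.12128 ≈ 13.7343

R = 13.73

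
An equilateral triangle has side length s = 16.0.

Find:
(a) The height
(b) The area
(a) The height splits the triangle into two 30-60-90 halves: h = s·√3/2 = 16.0·1.73205/2 ≈ 27.7128/2 ≈ 13.8564
(b) Area = (√3/4)·s² = (√3/4)·16.0² = (√3/4)·256 ≈ 0.433013·256 ≈ 110.851

Height = 13.86, Area = 110.9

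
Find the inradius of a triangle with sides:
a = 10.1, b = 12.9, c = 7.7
r = Area/s where s is the semi-perimeter.
s = (10.1 + 12.9 + 7.7)/2 = 30.7/2 = 15.35
Area = √(s(s−a)(s−b)(s−c)) = √(15.35·5.25·2.45·7.65) ≈ √1510.41 ≈ 38.864
r ≈ 38.864/15.35 ≈ 2.53186

r = 2.532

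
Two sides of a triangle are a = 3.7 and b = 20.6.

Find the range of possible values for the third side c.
Triangle inequality: |a − b| < c < a + b
|a − b| = |3.7 − 20.6| = 16.9
a + b = 3.7 + 20.6 = 24.3

16.9 < c < 24.3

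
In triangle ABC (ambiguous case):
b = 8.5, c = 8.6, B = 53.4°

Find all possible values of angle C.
b/sin(B) = c/sin(C)  ⇒  sin(C) = c·sin(B)/b = 8.6·sin(53.4°)/8.5
sin(53.4°) ≈ 0.802817
sin(C) ≈ 8.6·0.802817/8.5 ≈ 6.90423/8.5 ≈ 0.812262
Candidate 1: C₁ = arcsin(0.812262) ≈ 54.3176°  →  A = 180° − 53.4° − 54.3176° ≈ 72.2824° > 0, valid
Candidate 2: C₂ = 180° − C₁ ≈ 125.682°  →  A = 180° − 53.4° − 125.682° ≈ 0.917565° > 0, valid

C = 54.32° or C = 125.7° (two solutions)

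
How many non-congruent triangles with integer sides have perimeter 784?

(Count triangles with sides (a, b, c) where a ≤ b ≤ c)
Let a ≤ b ≤ c with a + b + c = 784. The only binding inequality is a + b > c, i.e. 784 − c > c, so c < 784/2; and c ≥ 784/3 since c is the largest side.
So 262 ≤ c ≤ 391. For each c, b runs from ⌈(784 − c)/2⌉ up to c (then a = 784 − b − c satisfies 1 ≤ a ≤ b automatically), giving c − ⌈(784 − c)/2⌉ + 1 choices.
Summing over c: 2 + 3 + 5 + 6 + … + 194 + 195  (130 terms, c = 262, …, 391) = 12805
Check (closed form: nearest integer to p²/48 for even p, (p+3)²/48 for odd p): 784²/48 = 614656/48 ≈ 12805.33 → 12805

12805 triangles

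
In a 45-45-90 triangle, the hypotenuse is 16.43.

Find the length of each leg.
In a 45-45-90 triangle hypotenuse = leg·√2, so leg = hypotenuse/√2.
Leg = 16.43/√2 ≈ 16.43/1.41421 ≈ 11.6178

Each leg = 11.62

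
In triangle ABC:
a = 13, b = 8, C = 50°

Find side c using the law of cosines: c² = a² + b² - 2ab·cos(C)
c² = 13² + 8² − 2·13·8·cos(50°)
cos(50°) ≈ 0.642788
c² ≈ 169 + 64 − 208·(0.642788) ≈ 233 − 133.7 ≈ 99.3002
c ≈ √99.3002 ≈ 9.96495

c = 9.965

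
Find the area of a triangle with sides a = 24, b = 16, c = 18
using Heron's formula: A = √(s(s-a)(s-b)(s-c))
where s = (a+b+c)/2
s = (24 + 16 + 18)/2 = 58/2 = 29
s − a = 5, s − b = 13, s − c = 11
s(s−a)(s−b)(s−c) = 29·5·13·11 = 20735
Area = √20735 ≈ 143.997

s = 29.0, Area = 144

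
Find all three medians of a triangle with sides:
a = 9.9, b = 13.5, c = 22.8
Median formula: m_a = ½√(2b² + 2c² − a²) (and cyclically). a² = 98.01, b² = 182.25, c² = 519.84.
m_a = ½√(2·182.25 + 2·519.84 − 98.01) = ½√1306.17 ≈ ½·36.141 ≈ 18.0705
m_b = ½√(2·98.01 + 2·519.84 − 182.25) = ½√1053.45 ≈ ½·32.4569 ≈ 16.2284
m_c = ½√(2·98.01 + 2·182.25 − 519.84) = ½√40.68 ≈ ½·6.37809 ≈ 3.18904

m_a = 18.07, m_b = 16.23, m_c = 3.189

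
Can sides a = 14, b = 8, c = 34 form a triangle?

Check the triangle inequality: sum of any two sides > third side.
a + b vs c: 14 + 8 = 22 ≤ 34  ✗
a + c vs b: 14 + 34 = 48 > 8  ✓
b + c vs a: 8 + 34 = 42 > 14  ✓

No: 14 + 8 = 22 is not > 34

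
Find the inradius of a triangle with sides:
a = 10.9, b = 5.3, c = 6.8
r = Area/s where s is the semi-perimeter.
s = (10.9 + 5.3 + 6.8)/2 = 23/2 = 11.5
Area = √(s(s−a)(s−b)(s−c)) = √(11.5·0.6·6.2·4.7) ≈ √201.066 ≈ 14.1798
r ≈ 14.1798/11.5 ≈ 1.23302

r = 1.233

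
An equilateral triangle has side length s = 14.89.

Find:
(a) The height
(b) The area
(a) The height splits the triangle into two 30-60-90 halves: h = s·√3/2 = 14.89·1.73205/2 ≈ 25.7902/2 ≈ 12.8951
(b) Area = (√3/4)·s² = (√3/4)·14.89² = (√3/4)·221.7121 ≈ 0.433013·221.7121 ≈ 96.0042

Height = 12.9, Area = 96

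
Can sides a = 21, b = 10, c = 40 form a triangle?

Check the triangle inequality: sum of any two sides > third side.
a + b vs c: 21 + 10 = 31 ≤ 40  ✗
a + c vs b: 21 + 40 = 61 > 10  ✓
b + c vs a: 10 + 40 = 50 > 21  ✓

No: 21 + 10 = 31 is not > 40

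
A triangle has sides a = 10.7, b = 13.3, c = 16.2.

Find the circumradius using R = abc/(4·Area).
First find the area with Heron's formula.
s = (10.7 + 13.3 + 16.2)/2 = 20.1
Area = √(s(s−a)(s−b)(s−c)) = √(20.1·9.4·6.8·3.9) ≈ √5010.69 ≈ 70.7862
abc = 10.7·13.3·16.2 = 2305.422
R = abc/(4·Area) ≈ 2305.422/(4·70.7862) = 2305.422/283.145 ≈ 8.1422

R = 8.142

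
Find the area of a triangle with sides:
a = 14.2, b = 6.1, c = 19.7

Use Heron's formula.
s = (14.2 + 6.1 + 19.7)/2 = 40/2 = 20
s − a = 5.8, s − b = 13.9, s − c = 0.3
s(s−a)(s−b)(s−c) = 20·5.8·13.9·0.3 ≈ 483.72
Area = √483.72 ≈ 21.9936

Area = 21.99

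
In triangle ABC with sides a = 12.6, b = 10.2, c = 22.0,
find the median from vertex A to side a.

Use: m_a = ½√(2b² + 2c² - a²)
m_a = ½√(2·10.2² + 2·22.0² − 12.6²) = ½√(2·104.04 + 2·484 − 158.76) = ½√(208.08 + 968 − 158.76) = ½√1017.32
√1017.32 ≈ 31.8955, so m_a ≈ 15.9477

m_a = 15.95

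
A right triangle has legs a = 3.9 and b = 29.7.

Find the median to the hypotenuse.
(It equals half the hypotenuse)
Hypotenuse c = √(a² + b²) = √(15.21 + 882.09) = √897.3 ≈ 29.955
Median to hypotenuse = c/2 ≈ 29.955/2 ≈ 14.9775

Median = 14.98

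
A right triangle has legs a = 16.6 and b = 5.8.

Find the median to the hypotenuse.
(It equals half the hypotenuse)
Hypotenuse c = √(a² + b²) = √(275.56 + 33.64) = √309.2 ≈ 17.5841
Median to hypotenuse = c/2 ≈ 17.5841/2 ≈ 8.79204

Median = 8.792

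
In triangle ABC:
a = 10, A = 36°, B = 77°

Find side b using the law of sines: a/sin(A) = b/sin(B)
a/sin(A) = b/sin(B)  ⇒  b = a·sin(B)/sin(A) = 10·sin(77°)/sin(36°)
sin(77°) ≈ 0.97437, sin(36°) ≈ 0.587785
b ≈ 10·0.97437/0.587785 ≈ 9.7437/0.587785 ≈ 16.577

b = 16.58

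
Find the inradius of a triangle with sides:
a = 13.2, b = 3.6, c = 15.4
r = Area/s where s is the semi-perimeter.
s = (13.2 + 3.6 + 15.4)/2 = 32.2/2 = 16.1
Area = √(s(s−a)(s−b)(s−c)) = √(16.1·2.9·12.5·0.7) ≈ √408.538 ≈ 20.2123
r ≈ 20.2123/16.1 ≈ 1.25542

r = 1.255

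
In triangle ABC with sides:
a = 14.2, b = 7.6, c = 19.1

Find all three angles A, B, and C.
Law of cosines for each angle (a² = 201.64, b² = 57.76, c² = 364.81):
cos(A) = (b² + c² − a²)/(2bc) = (57.76 + 364.81 − 201.64)/(2·7.6·19.1) = 220.93/290.32 ≈ 0.760988  ⇒  A ≈ 40.4486°
cos(B) = (a² + c² − b²)/(2ac) = (201.64 + 364.81 − 57.76)/(2·14.2·19.1) = 508.69/542.44 ≈ 0.937781  ⇒  B ≈ 20.3178°
cos(C) = (a² + b² − c²)/(2ab) = (201.64 + 57.76 − 364.81)/(2·14.2·7.6) = -105.41/215.84 ≈ -0.488371  ⇒  C ≈ 119.234°
Check: A + B + C ≈ 180°

A = 40.45°, B = 20.32°, C = 119.2°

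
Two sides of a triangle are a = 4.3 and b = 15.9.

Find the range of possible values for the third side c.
Triangle inequality: |a − b| < c < a + b
|a − b| = |4.3 − 15.9| = 11.6
a + b = 4.3 + 15.9 = 20.2

11.6 < c < 20.2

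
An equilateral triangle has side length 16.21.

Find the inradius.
r = Area/s with s the semi-perimeter.
Area = (√3/4)·16.21² = (√3/4)·262.7641 ≈ 0.433013·262.7641 ≈ 113.78
s = 3·16.21/2 = 24.315
r ≈ 113.78/24.315 ≈ 4.67942
(Equivalently r = side/(2√3) = 16.21/3.4641 ≈ 4.67942.)

r = 4.679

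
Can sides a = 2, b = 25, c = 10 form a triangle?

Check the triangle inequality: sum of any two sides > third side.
a + b vs c: 2 + 25 = 27 > 10  ✓
a + c vs b: 2 + 10 = 12 ≤ 25  ✗
b + c vs a: 25 + 10 = 35 > 2  ✓

No: 2 + 10 = 12 is not > 25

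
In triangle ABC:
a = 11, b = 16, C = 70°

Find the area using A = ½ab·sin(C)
A = ½·a·b·sin(C) = ½·11·16·sin(70°)
sin(70°) ≈ 0.939693
A ≈ ½·176·0.939693 = 88·0.939693 ≈ 82.693

Area = 82.69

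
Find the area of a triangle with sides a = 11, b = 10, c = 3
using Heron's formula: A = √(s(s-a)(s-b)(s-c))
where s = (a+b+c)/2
s = (11 + 10 + 3)/2 = 24/2 = 12
s − a = 1, s − b = 2, s − c = 9
s(s−a)(s−b)(s−c) = 12·1·2·9 = 216
Area = √216 ≈ 14.6969

s = 12.0, Area = 14.7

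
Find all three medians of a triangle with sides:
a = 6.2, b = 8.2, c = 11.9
Median formula: m_a = ½√(2b² + 2c² − a²) (and cyclically). a² = 38.44, b² = 67.24, c² = 141.61.
m_a = ½√(2·67.24 + 2·141.61 − 38.44) = ½√379.26 ≈ ½·19.4746 ≈ 9.7373
m_b = ½√(2·38.44 + 2·141.61 − 67.24) = ½√292.86 ≈ ½·17.1132 ≈ 8.55658
m_c = ½√(2·38.44 + 2·67.24 − 141.61) = ½√69.75 ≈ ½·8.35165 ≈ 4.17582

m_a = 9.737, m_b = 8.557, m_c = 4.176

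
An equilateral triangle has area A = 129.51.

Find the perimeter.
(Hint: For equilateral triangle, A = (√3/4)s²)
A = (√3/4)s²  ⇒  s² = 4A/√3 = 4·129.51/√3 = 518.04/1.73205 ≈ 299.091
s ≈ √299.091 ≈ 17.2942
Perimeter = 3s ≈ 3·17.2942 ≈ 51.8827

Perimeter = 51.88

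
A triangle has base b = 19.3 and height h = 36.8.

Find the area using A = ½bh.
A = ½·b·h = ½·19.3·36.8 = ½·710.24 = 355.12

Area = 355.12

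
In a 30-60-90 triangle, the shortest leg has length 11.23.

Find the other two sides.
In a 30-60-90 triangle the sides are in ratio 1 : √3 : 2 (short leg : long leg : hypotenuse).
Long leg = 11.23·√3 ≈ 11.23·1.73205 ≈ 19.4509
Hypotenuse = 2·11.23 = 22.46

Long leg = 11.23√3 = 19.45, Hypotenuse = 22.46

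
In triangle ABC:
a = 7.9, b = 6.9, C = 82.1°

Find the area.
Two sides and the included angle (SAS): A = ½·a·b·sin(C) = ½·7.9·6.9·sin(82.1°)
sin(82.1°) ≈ 0.990509
A ≈ ½·54.51·0.990509 = 27.255·0.990509 ≈ 26.9963

Area = 27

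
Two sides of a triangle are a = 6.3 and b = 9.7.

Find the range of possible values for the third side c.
Triangle inequality: |a − b| < c < a + b
|a − b| = |6.3 − 9.7| = 3.4
a + b = 6.3 + 9.7 = 16

3.4 < c < 16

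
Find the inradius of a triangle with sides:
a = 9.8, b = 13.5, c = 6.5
r = Area/s where s is the semi-perimeter.
s = (9.8 + 13.5 + 6.5)/2 = 29.8/2 = 14.9
Area = √(s(s−a)(s−b)(s−c)) = √(14.9·5.1·1.4·8.4) ≈ √893.642 ≈ 29.8939
r ≈ 29.8939/14.9 ≈ 2.0063

r = 2.006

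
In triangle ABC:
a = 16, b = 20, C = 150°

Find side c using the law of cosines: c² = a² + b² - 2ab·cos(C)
c² = 16² + 20² − 2·16·20·cos(150°)
cos(150°) ≈ -0.866025
c² ≈ 256 + 400 − 640·(-0.866025) ≈ 656 + 554.256 ≈ 1210.26
c ≈ √1210.26 ≈ 34.7887

c = 34.79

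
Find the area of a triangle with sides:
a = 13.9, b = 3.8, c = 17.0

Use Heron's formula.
s = (13.9 + 3.8 + 17.0)/2 = 34.7/2 = 17.35
s − a = 3.45, s − b = 13.55, s − c = 0.35
s(s−a)(s−b)(s−c) = 17.35·3.45·13.55·0.35 ≈ 283.874
Area = √283.874 ≈ 16.8486

Area = 16.85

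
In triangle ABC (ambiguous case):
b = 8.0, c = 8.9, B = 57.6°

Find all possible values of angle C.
b/sin(B) = c/sin(C)  ⇒  sin(C) = c·sin(B)/b = 8.9·sin(57.6°)/8.0
sin(57.6°) ≈ 0.844328
sin(C) ≈ 8.9·0.844328/8.0 ≈ 7.51452/8.0 ≈ 0.939315
Candidate 1: C₁ = arcsin(0.939315) ≈ 69.9368°  →  A = 180° − 57.6° − 69.9368° ≈ 52.4632° > 0, valid
Candidate 2: C₂ = 180° − C₁ ≈ 110.063°  →  A = 180° − 57.6° − 110.063° ≈ 12.3368° > 0, valid

C = 69.94° or C = 110.1° (two solutions)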